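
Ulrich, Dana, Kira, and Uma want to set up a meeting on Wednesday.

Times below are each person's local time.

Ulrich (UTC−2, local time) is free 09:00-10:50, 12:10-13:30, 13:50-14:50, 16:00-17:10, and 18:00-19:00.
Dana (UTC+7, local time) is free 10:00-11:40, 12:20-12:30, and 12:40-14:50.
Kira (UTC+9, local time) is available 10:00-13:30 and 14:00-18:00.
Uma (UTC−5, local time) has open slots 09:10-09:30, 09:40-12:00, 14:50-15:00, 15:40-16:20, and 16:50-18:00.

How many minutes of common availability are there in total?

0 minutes

Ulrich → UTC: 11:00–12:50, 14:10–15:30, 15:50–16:50, 18:00–19:10, 20:00–21:00.
Dana → UTC: 03:00–04:40, 05:20–05:30, 05:40–07:50.
Kira → UTC: 01:00–04:30, 05:00–09:00.
Uma → UTC: 14:10–14:30, 14:40–17:00, 19:50–20:00, 20:40–21:20, 21:50–23:00.
Ulrich ∩ Dana: (none).
Ulrich ∩ Dana ∩ Kira: (none).
Ulrich ∩ Dana ∩ Kira ∩ Uma: (none).
Total common minutes: 0.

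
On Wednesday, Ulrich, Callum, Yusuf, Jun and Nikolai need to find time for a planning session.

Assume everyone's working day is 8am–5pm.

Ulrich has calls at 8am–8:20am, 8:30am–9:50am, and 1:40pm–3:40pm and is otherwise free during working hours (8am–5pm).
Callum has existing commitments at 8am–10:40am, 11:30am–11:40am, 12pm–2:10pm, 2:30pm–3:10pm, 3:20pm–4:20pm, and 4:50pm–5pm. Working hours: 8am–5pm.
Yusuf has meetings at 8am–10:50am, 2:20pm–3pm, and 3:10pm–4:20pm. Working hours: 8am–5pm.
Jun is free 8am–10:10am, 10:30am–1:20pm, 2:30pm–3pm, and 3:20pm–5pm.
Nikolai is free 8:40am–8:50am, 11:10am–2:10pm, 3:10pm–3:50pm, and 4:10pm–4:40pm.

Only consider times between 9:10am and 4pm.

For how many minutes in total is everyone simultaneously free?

40 minutes

Ulrich free within 08:00–17:00: 08:20–08:30, 09:50–13:40, 15:40–17:00.
Callum free within 08:00–17:00: 10:40–11:30, 11:40–12:00, 14:10–14:30, 15:10–15:20, 16:20–16:50.
Yusuf free within 08:00–17:00: 10:50–14:20, 15:00–15:10, 16:20–17:00.
Ulrich ∩ Callum: 10:40–11:30, 11:40–12:00, 16:20–16:50.
Ulrich ∩ Callum ∩ Yusuf: 10:50–11:30, 11:40–12:00, 16:20–16:50.
Ulrich ∩ Callum ∩ Yusuf ∩ Jun: 10:50–11:30, 11:40–12:00, 16:20–16:50.
Ulrich ∩ Callum ∩ Yusuf ∩ Jun ∩ Nikolai: 11:10–11:30, 11:40–12:00, 16:20–16:40.
Restricted to 09:10–16:00: 11:10–11:30, 11:40–12:00.
Total common minutes: 20 + 20 = 40.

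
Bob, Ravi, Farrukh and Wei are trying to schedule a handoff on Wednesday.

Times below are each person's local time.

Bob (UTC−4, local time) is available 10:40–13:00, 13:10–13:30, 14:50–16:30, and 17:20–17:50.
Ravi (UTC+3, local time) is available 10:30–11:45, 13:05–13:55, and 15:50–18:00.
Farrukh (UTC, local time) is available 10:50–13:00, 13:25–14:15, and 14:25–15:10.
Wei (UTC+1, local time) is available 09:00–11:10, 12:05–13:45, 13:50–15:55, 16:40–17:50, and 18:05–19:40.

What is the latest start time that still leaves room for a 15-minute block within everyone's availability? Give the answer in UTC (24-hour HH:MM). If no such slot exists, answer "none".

Bob → UTC: 14:40–17:00, 17:10–17:30, 18:50–20:30, 21:20–21:50.
Ravi → UTC: 07:30–08:45, 10:05–10:55, 12:50–15:00.
Farrukh → UTC: 10:50–13:00, 13:25–14:15, 14:25–15:10.
Wei → UTC: 08:00–10:10, 11:05–12:45, 12:50–14:55, 15:40–16:50, 17:05–18:40.
Bob ∩ Ravi: 14:40–15:00.
Bob ∩ Ravi ∩ Farrukh: 14:40–15:00.
Bob ∩ Ravi ∩ Farrukh ∩ Wei: 14:40–14:55.
Windows ≥ 15 min: 14:40–14:55.
Latest start in the last window 14:40–14:55 is 14:55 − 15 min = 14:40.

14:40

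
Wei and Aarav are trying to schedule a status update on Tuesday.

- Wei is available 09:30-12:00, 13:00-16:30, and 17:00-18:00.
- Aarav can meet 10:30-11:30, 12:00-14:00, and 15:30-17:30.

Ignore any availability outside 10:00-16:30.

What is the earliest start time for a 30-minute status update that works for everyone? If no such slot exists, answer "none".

10:30

Wei ∩ Aarav: 10:30–11:30, 13:00–14:00, 15:30–16:30, 17:00–17:30.
Restricted to 10:00–16:30: 10:30–11:30, 13:00–14:00, 15:30–16:30.
Windows ≥ 30 min: 10:30–11:30, 13:00–14:00, 15:30–16:30.
Earliest such window starts at 10:30.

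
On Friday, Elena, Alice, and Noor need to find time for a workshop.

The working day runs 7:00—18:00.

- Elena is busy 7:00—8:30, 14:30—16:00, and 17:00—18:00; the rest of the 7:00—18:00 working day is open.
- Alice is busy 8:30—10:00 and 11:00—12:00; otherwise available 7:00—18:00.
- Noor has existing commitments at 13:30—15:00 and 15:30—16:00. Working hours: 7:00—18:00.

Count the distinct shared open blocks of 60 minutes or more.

Elena free within 07:00–18:00: 08:30–14:30, 16:00–17:00.
Alice free within 07:00–18:00: 07:00–08:30, 10:00–11:00, 12:00–18:00.
Noor free within 07:00–18:00: 07:00–13:30, 15:00–15:30, 16:00–18:00.
Elena ∩ Alice: 10:00–11:00, 12:00–14:30, 16:00–17:00.
Elena ∩ Alice ∩ Noor: 10:00–11:00, 12:00–13:30, 16:00–17:00.
Windows ≥ 60 min: 10:00–11:00, 12:00–13:30, 16:00–17:00.
That's 3 windows.

3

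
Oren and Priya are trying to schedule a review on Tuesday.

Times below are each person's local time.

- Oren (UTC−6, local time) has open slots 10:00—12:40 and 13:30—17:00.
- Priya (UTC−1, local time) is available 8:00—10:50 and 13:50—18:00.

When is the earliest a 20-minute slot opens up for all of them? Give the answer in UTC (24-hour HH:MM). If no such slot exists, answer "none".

Oren → UTC: 16:00–18:40, 19:30–23:00.
Priya → UTC: 09:00–11:50, 14:50–19:00.
Oren ∩ Priya: 16:00–18:40.
Windows ≥ 20 min: 16:00–18:40.
Earliest such window starts at 16:00.

16:00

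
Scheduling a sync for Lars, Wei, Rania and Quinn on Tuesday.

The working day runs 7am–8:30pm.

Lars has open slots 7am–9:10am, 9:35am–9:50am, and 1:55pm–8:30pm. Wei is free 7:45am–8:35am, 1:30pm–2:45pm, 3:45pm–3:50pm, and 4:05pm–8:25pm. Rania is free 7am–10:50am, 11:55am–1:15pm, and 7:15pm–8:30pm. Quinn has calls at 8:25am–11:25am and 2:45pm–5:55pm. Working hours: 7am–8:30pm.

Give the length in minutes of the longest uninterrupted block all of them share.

70 minutes

Quinn free within 07:00–20:30: 07:00–08:25, 11:25–14:45, 17:55–20:30.
Lars ∩ Wei: 07:45–08:35, 13:55–14:45, 15:45–15:50, 16:05–20:25.
Lars ∩ Wei ∩ Rania: 07:45–08:35, 19:15–20:25.
Lars ∩ Wei ∩ Rania ∩ Quinn: 07:45–08:25, 19:15–20:25.
Common window lengths: 40, 70 min; longest is 70.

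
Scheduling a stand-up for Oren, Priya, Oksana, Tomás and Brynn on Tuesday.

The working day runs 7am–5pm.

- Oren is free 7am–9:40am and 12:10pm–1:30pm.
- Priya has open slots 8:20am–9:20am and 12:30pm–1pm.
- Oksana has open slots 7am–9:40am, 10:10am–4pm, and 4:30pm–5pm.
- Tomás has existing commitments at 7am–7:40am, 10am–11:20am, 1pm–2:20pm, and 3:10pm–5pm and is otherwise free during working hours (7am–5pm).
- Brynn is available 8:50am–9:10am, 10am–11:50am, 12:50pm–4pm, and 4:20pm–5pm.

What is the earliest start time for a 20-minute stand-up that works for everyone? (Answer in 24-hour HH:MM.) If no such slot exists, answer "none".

08:50

Tomás free within 07:00–17:00: 07:40–10:00, 11:20–13:00, 14:20–15:10.
Oren ∩ Priya: 08:20–09:20, 12:30–13:00.
Oren ∩ Priya ∩ Oksana: 08:20–09:20, 12:30–13:00.
Oren ∩ Priya ∩ Oksana ∩ Tomás: 08:20–09:20, 12:30–13:00.
Oren ∩ Priya ∩ Oksana ∩ Tomás ∩ Brynn: 08:50–09:10, 12:50–13:00.
Windows ≥ 20 min: 08:50–09:10.
Earliest such window starts at 08:50.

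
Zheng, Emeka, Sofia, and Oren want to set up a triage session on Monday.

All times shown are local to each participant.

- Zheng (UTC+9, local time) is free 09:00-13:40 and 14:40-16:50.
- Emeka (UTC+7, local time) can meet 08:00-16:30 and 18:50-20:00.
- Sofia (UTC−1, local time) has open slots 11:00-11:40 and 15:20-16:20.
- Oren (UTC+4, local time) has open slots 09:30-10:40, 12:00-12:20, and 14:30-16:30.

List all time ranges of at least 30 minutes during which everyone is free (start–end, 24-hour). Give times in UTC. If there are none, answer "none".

none

Zheng → UTC: 00:00–04:40, 05:40–07:50.
Emeka → UTC: 01:00–09:30, 11:50–13:00.
Sofia → UTC: 12:00–12:40, 16:20–17:20.
Oren → UTC: 05:30–06:40, 08:00–08:20, 10:30–12:30.
Zheng ∩ Emeka: 01:00–04:40, 05:40–07:50.
Zheng ∩ Emeka ∩ Sofia: (none).
Zheng ∩ Emeka ∩ Sofia ∩ Oren: (none).
Windows ≥ 30 min: (none).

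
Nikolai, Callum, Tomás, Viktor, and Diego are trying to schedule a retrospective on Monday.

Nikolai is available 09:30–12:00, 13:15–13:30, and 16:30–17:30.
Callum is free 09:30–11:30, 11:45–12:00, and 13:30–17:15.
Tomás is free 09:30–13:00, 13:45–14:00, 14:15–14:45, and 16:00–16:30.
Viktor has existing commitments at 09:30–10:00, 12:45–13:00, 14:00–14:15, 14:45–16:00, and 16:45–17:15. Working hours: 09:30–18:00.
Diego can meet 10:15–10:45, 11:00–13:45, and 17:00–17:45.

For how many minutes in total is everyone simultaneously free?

Viktor free within 09:30–18:00: 10:00–12:45, 13:00–14:00, 14:15–14:45, 16:00–16:45, 17:15–18:00.
Nikolai ∩ Callum: 09:30–11:30, 11:45–12:00, 16:30–17:15.
Nikolai ∩ Callum ∩ Tomás: 09:30–11:30, 11:45–12:00.
Nikolai ∩ Callum ∩ Tomás ∩ Viktor: 10:00–11:30, 11:45–12:00.
Nikolai ∩ Callum ∩ Tomás ∩ Viktor ∩ Diego: 10:15–10:45, 11:00–11:30, 11:45–12:00.
Total common minutes: 30 + 30 + 15 = 75.

75 minutes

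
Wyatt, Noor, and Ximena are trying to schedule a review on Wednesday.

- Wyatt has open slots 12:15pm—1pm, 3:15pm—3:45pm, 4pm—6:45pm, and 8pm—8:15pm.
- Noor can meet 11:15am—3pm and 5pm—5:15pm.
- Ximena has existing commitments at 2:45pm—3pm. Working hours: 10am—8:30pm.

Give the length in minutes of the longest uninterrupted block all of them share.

45 minutes

Ximena free within 10:00–20:30: 10:00–14:45, 15:00–20:30.
Wyatt ∩ Noor: 12:15–13:00, 17:00–17:15.
Wyatt ∩ Noor ∩ Ximena: 12:15–13:00, 17:00–17:15.
Common window lengths: 45, 15 min; longest is 45.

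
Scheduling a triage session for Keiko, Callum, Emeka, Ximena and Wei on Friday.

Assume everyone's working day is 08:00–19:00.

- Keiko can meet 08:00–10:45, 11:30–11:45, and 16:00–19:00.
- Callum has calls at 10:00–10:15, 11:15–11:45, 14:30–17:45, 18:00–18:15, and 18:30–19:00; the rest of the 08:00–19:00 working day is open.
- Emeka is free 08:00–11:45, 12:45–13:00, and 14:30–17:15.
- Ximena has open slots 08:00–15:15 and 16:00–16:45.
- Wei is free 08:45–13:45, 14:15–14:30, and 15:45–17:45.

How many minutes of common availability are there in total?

Callum free within 08:00–19:00: 08:00–10:00, 10:15–11:15, 11:45–14:30, 17:45–18:00, 18:15–18:30.
Keiko ∩ Callum: 08:00–10:00, 10:15–10:45, 17:45–18:00, 18:15–18:30.
Keiko ∩ Callum ∩ Emeka: 08:00–10:00, 10:15–10:45.
Keiko ∩ Callum ∩ Emeka ∩ Ximena: 08:00–10:00, 10:15–10:45.
Keiko ∩ Callum ∩ Emeka ∩ Ximena ∩ Wei: 08:45–10:00, 10:15–10:45.
Total common minutes: 75 + 30 = 105.

105 minutes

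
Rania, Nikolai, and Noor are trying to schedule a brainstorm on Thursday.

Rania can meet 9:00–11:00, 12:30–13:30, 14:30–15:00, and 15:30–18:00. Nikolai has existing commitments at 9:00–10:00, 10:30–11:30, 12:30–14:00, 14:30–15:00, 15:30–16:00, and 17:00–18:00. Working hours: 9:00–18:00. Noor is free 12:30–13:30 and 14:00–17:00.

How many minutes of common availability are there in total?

Nikolai free within 09:00–18:00: 10:00–10:30, 11:30–12:30, 14:00–14:30, 15:00–15:30, 16:00–17:00.
Rania ∩ Nikolai: 10:00–10:30, 16:00–17:00.
Rania ∩ Nikolai ∩ Noor: 16:00–17:00.
Total common minutes: 60.

60 minutes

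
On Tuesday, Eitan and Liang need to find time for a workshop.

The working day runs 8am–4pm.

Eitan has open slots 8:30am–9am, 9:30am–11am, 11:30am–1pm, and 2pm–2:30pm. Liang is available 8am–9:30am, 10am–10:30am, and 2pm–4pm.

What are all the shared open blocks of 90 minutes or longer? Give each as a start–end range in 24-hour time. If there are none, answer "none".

none

Eitan ∩ Liang: 08:30–09:00, 10:00–10:30, 14:00–14:30.
Windows ≥ 90 min: (none).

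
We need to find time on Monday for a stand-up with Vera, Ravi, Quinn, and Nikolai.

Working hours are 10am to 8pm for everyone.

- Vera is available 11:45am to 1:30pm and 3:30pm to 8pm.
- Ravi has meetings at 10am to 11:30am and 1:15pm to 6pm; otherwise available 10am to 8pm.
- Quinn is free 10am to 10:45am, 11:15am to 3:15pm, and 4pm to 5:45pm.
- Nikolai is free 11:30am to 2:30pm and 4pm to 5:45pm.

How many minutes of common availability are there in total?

Ravi free within 10:00–20:00: 11:30–13:15, 18:00–20:00.
Vera ∩ Ravi: 11:45–13:15, 18:00–20:00.
Vera ∩ Ravi ∩ Quinn: 11:45–13:15.
Vera ∩ Ravi ∩ Quinn ∩ Nikolai: 11:45–13:15.
Total common minutes: 90.

90 minutes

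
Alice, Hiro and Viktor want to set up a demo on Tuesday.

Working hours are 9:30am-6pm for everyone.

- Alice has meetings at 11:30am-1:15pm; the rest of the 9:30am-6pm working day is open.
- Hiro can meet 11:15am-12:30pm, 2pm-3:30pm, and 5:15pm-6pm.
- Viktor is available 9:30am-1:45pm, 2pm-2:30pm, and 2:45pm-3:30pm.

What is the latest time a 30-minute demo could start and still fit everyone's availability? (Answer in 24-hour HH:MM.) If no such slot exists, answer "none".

Alice free within 09:30–18:00: 09:30–11:30, 13:15–18:00.
Alice ∩ Hiro: 11:15–11:30, 14:00–15:30, 17:15–18:00.
Alice ∩ Hiro ∩ Viktor: 11:15–11:30, 14:00–14:30, 14:45–15:30.
Windows ≥ 30 min: 14:00–14:30, 14:45–15:30.
Latest start in the last window 14:45–15:30 is 15:30 − 30 min = 15:00.

15:00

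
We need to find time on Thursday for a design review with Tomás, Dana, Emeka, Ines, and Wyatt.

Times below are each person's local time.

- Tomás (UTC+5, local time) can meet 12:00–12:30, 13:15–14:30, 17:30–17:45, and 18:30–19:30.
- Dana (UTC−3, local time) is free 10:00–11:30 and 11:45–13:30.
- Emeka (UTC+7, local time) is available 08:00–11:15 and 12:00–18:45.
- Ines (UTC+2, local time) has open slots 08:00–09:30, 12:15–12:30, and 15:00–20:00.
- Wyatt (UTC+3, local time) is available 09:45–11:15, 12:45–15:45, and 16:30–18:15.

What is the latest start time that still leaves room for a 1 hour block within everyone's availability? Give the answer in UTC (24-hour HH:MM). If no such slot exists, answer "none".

none

Tomás → UTC: 07:00–07:30, 08:15–09:30, 12:30–12:45, 13:30–14:30.
Dana → UTC: 13:00–14:30, 14:45–16:30.
Emeka → UTC: 01:00–04:15, 05:00–11:45.
Ines → UTC: 06:00–07:30, 10:15–10:30, 13:00–18:00.
Wyatt → UTC: 06:45–08:15, 09:45–12:45, 13:30–15:15.
Tomás ∩ Dana: 13:30–14:30.
Tomás ∩ Dana ∩ Emeka: (none).
Tomás ∩ Dana ∩ Emeka ∩ Ines: (none).
Tomás ∩ Dana ∩ Emeka ∩ Ines ∩ Wyatt: (none).
Windows ≥ 60 min: (none).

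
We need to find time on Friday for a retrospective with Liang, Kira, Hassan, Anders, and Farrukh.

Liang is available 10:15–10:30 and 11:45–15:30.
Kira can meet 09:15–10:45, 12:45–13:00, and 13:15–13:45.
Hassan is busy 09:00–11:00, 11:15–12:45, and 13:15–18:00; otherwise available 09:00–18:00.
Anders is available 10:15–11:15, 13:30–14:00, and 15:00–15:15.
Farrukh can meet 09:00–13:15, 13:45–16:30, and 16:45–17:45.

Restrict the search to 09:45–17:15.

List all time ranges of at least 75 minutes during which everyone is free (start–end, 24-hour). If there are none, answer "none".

Hassan free within 09:00–18:00: 11:00–11:15, 12:45–13:15.
Liang ∩ Kira: 10:15–10:30, 12:45–13:00, 13:15–13:45.
Liang ∩ Kira ∩ Hassan: 12:45–13:00.
Liang ∩ Kira ∩ Hassan ∩ Anders: (none).
Liang ∩ Kira ∩ Hassan ∩ Anders ∩ Farrukh: (none).
Restricted to 09:45–17:15: (none).
Windows ≥ 75 min: (none).

none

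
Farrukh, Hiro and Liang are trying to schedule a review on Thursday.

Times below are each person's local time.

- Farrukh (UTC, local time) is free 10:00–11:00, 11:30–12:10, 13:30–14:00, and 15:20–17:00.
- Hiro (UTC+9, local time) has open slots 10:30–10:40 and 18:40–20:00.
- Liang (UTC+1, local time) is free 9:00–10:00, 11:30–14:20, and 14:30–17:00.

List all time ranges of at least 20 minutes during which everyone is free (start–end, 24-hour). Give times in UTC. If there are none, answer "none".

Farrukh → UTC: 10:00–11:00, 11:30–12:10, 13:30–14:00, 15:20–17:00.
Hiro → UTC: 01:30–01:40, 09:40–11:00.
Liang → UTC: 08:00–09:00, 10:30–13:20, 13:30–16:00.
Farrukh ∩ Hiro: 10:00–11:00.
Farrukh ∩ Hiro ∩ Liang: 10:30–11:00.
Windows ≥ 20 min: 10:30–11:00.

10:30–11:00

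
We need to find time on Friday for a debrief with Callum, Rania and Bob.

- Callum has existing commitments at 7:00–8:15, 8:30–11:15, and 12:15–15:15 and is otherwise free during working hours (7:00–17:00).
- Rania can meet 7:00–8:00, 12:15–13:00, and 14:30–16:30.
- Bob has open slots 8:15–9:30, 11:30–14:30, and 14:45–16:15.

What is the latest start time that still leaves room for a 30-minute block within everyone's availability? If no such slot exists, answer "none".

Callum free within 07:00–17:00: 08:15–08:30, 11:15–12:15, 15:15–17:00.
Callum ∩ Rania: 15:15–16:30.
Callum ∩ Rania ∩ Bob: 15:15–16:15.
Windows ≥ 30 min: 15:15–16:15.
Latest start in the last window 15:15–16:15 is 16:15 − 30 min = 15:45.

15:45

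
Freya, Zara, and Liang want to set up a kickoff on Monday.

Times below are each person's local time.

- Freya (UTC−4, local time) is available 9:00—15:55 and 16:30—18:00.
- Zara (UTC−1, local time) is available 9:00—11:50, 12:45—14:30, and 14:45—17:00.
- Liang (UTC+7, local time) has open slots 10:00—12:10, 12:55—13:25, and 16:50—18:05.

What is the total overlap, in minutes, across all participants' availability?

0 minutes

Freya → UTC: 13:00–19:55, 20:30–22:00.
Zara → UTC: 10:00–12:50, 13:45–15:30, 15:45–18:00.
Liang → UTC: 03:00–05:10, 05:55–06:25, 09:50–11:05.
Freya ∩ Zara: 13:45–15:30, 15:45–18:00.
Freya ∩ Zara ∩ Liang: (none).
Total common minutes: 0.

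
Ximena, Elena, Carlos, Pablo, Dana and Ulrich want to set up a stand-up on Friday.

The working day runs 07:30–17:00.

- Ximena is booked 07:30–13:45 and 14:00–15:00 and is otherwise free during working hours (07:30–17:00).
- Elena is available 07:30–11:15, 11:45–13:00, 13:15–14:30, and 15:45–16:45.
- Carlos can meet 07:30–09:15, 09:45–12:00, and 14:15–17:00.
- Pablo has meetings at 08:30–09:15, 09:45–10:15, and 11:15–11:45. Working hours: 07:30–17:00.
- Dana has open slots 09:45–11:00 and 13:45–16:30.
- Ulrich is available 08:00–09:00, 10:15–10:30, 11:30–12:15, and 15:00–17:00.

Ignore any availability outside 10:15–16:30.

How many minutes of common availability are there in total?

45 minutes

Ximena free within 07:30–17:00: 13:45–14:00, 15:00–17:00.
Pablo free within 07:30–17:00: 07:30–08:30, 09:15–09:45, 10:15–11:15, 11:45–17:00.
Ximena ∩ Elena: 13:45–14:00, 15:45–16:45.
Ximena ∩ Elena ∩ Carlos: 15:45–16:45.
Ximena ∩ Elena ∩ Carlos ∩ Pablo: 15:45–16:45.
Ximena ∩ Elena ∩ Carlos ∩ Pablo ∩ Dana: 15:45–16:30.
Ximena ∩ Elena ∩ Carlos ∩ Pablo ∩ Dana ∩ Ulrich: 15:45–16:30.
Restricted to 10:15–16:30: 15:45–16:30.
Total common minutes: 45.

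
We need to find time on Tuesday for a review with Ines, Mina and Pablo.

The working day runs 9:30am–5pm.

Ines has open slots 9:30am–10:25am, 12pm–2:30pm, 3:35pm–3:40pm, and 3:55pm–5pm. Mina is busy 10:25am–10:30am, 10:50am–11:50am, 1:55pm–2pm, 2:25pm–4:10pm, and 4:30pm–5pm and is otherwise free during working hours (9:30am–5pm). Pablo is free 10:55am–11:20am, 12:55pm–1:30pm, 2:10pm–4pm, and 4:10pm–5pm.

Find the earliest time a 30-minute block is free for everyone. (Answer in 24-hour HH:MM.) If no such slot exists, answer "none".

12:55

Mina free within 09:30–17:00: 09:30–10:25, 10:30–10:50, 11:50–13:55, 14:00–14:25, 16:10–16:30.
Ines ∩ Mina: 09:30–10:25, 12:00–13:55, 14:00–14:25, 16:10–16:30.
Ines ∩ Mina ∩ Pablo: 12:55–13:30, 14:10–14:25, 16:10–16:30.
Windows ≥ 30 min: 12:55–13:30.
Earliest such window starts at 12:55.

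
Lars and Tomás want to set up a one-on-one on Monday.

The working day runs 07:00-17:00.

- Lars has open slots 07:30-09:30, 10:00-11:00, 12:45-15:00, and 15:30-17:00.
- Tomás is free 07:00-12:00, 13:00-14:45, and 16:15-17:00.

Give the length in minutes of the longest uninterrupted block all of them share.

Lars ∩ Tomás: 07:30–09:30, 10:00–11:00, 13:00–14:45, 16:15–17:00.
Common window lengths: 120, 60, 105, 45 min; longest is 120.

120 minutes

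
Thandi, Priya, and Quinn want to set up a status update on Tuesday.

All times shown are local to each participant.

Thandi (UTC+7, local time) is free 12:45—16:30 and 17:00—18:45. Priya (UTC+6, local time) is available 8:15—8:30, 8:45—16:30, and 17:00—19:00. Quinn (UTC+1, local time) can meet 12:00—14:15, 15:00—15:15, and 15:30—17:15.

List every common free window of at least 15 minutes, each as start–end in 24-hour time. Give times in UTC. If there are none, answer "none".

11:00–11:45

Thandi → UTC: 05:45–09:30, 10:00–11:45.
Priya → UTC: 02:15–02:30, 02:45–10:30, 11:00–13:00.
Quinn → UTC: 11:00–13:15, 14:00–14:15, 14:30–16:15.
Thandi ∩ Priya: 05:45–09:30, 10:00–10:30, 11:00–11:45.
Thandi ∩ Priya ∩ Quinn: 11:00–11:45.
Windows ≥ 15 min: 11:00–11:45.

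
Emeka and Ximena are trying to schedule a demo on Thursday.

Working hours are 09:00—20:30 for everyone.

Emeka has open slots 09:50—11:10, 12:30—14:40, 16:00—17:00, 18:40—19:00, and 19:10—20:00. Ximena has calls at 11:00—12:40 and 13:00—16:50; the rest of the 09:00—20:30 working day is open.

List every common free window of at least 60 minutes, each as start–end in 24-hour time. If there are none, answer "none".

Ximena free within 09:00–20:30: 09:00–11:00, 12:40–13:00, 16:50–20:30.
Emeka ∩ Ximena: 09:50–11:00, 12:40–13:00, 16:50–17:00, 18:40–19:00, 19:10–20:00.
Windows ≥ 60 min: 09:50–11:00.

09:50–11:00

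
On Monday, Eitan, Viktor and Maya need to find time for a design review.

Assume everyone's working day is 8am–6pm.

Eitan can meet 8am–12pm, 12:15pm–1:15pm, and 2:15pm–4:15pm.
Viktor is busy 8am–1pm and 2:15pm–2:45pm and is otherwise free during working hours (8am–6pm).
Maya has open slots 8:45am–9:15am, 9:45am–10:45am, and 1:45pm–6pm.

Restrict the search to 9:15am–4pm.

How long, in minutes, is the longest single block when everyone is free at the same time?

75 minutes

Viktor free within 08:00–18:00: 13:00–14:15, 14:45–18:00.
Eitan ∩ Viktor: 13:00–13:15, 14:45–16:15.
Eitan ∩ Viktor ∩ Maya: 14:45–16:15.
Restricted to 09:15–16:00: 14:45–16:00.
Single common window of 75 minutes.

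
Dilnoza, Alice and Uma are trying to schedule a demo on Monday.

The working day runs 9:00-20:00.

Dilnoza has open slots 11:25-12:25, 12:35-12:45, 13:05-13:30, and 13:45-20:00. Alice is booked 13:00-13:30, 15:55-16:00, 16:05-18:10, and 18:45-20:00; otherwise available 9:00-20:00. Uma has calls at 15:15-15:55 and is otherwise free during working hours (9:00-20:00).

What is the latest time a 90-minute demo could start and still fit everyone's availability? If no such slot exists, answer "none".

13:45

Alice free within 09:00–20:00: 09:00–13:00, 13:30–15:55, 16:00–16:05, 18:10–18:45.
Uma free within 09:00–20:00: 09:00–15:15, 15:55–20:00.
Dilnoza ∩ Alice: 11:25–12:25, 12:35–12:45, 13:45–15:55, 16:00–16:05, 18:10–18:45.
Dilnoza ∩ Alice ∩ Uma: 11:25–12:25, 12:35–12:45, 13:45–15:15, 16:00–16:05, 18:10–18:45.
Windows ≥ 90 min: 13:45–15:15.
Latest start in the last window 13:45–15:15 is 15:15 − 90 min = 13:45.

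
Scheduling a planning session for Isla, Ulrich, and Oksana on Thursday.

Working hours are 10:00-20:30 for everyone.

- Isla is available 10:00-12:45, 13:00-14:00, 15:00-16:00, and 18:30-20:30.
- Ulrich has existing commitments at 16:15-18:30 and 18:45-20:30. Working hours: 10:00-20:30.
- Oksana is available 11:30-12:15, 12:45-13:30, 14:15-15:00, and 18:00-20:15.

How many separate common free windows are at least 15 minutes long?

3

Ulrich free within 10:00–20:30: 10:00–16:15, 18:30–18:45.
Isla ∩ Ulrich: 10:00–12:45, 13:00–14:00, 15:00–16:00, 18:30–18:45.
Isla ∩ Ulrich ∩ Oksana: 11:30–12:15, 13:00–13:30, 18:30–18:45.
Windows ≥ 15 min: 11:30–12:15, 13:00–13:30, 18:30–18:45.
That's 3 windows.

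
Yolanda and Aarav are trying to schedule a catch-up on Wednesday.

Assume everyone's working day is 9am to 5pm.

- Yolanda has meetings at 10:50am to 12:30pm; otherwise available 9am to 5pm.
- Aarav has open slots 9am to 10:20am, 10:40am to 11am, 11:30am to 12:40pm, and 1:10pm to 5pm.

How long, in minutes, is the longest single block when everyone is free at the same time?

230 minutes

Yolanda free within 09:00–17:00: 09:00–10:50, 12:30–17:00.
Yolanda ∩ Aarav: 09:00–10:20, 10:40–10:50, 12:30–12:40, 13:10–17:00.
Common window lengths: 80, 10, 10, 230 min; longest is 230.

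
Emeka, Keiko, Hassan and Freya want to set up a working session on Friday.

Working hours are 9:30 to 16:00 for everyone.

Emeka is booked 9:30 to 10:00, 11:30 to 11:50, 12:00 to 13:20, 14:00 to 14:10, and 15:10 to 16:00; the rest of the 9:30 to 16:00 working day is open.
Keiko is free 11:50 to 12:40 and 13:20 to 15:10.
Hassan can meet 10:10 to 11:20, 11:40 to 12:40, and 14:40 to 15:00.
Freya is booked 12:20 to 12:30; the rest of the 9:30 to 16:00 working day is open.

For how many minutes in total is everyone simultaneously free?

30 minutes

Emeka free within 09:30–16:00: 10:00–11:30, 11:50–12:00, 13:20–14:00, 14:10–15:10.
Freya free within 09:30–16:00: 09:30–12:20, 12:30–16:00.
Emeka ∩ Keiko: 11:50–12:00, 13:20–14:00, 14:10–15:10.
Emeka ∩ Keiko ∩ Hassan: 11:50–12:00, 14:40–15:00.
Emeka ∩ Keiko ∩ Hassan ∩ Freya: 11:50–12:00, 14:40–15:00.
Total common minutes: 10 + 20 = 30.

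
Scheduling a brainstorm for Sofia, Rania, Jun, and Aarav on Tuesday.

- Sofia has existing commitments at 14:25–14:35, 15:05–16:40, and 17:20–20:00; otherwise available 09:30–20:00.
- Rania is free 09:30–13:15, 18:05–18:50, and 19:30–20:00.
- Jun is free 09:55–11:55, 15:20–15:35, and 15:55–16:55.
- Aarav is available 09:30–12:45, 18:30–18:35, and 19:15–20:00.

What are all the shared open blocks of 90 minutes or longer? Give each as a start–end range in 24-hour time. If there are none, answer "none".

Sofia free within 09:30–20:00: 09:30–14:25, 14:35–15:05, 16:40–17:20.
Sofia ∩ Rania: 09:30–13:15.
Sofia ∩ Rania ∩ Jun: 09:55–11:55.
Sofia ∩ Rania ∩ Jun ∩ Aarav: 09:55–11:55.
Windows ≥ 90 min: 09:55–11:55.

09:55–11:55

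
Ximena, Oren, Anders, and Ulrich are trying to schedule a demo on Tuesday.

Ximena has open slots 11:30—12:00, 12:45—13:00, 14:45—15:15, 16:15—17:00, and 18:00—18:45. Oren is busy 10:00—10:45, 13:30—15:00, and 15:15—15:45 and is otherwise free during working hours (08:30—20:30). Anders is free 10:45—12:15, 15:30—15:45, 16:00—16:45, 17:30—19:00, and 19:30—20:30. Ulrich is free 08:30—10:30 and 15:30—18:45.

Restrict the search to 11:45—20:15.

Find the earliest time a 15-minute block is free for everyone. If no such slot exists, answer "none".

16:15

Oren free within 08:30–20:30: 08:30–10:00, 10:45–13:30, 15:00–15:15, 15:45–20:30.
Ximena ∩ Oren: 11:30–12:00, 12:45–13:00, 15:00–15:15, 16:15–17:00, 18:00–18:45.
Ximena ∩ Oren ∩ Anders: 11:30–12:00, 16:15–16:45, 18:00–18:45.
Ximena ∩ Oren ∩ Anders ∩ Ulrich: 16:15–16:45, 18:00–18:45.
Restricted to 11:45–20:15: 16:15–16:45, 18:00–18:45.
Windows ≥ 15 min: 16:15–16:45, 18:00–18:45.
Earliest such window starts at 16:15.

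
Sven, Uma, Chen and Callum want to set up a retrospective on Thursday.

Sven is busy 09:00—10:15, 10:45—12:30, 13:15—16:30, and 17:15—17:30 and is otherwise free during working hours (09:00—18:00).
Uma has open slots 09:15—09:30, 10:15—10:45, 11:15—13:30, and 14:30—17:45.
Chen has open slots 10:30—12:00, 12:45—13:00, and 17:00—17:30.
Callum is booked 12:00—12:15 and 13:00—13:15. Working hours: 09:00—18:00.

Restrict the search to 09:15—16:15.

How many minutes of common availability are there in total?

30 minutes

Sven free within 09:00–18:00: 10:15–10:45, 12:30–13:15, 16:30–17:15, 17:30–18:00.
Callum free within 09:00–18:00: 09:00–12:00, 12:15–13:00, 13:15–18:00.
Sven ∩ Uma: 10:15–10:45, 12:30–13:15, 16:30–17:15, 17:30–17:45.
Sven ∩ Uma ∩ Chen: 10:30–10:45, 12:45–13:00, 17:00–17:15.
Sven ∩ Uma ∩ Chen ∩ Callum: 10:30–10:45, 12:45–13:00, 17:00–17:15.
Restricted to 09:15–16:15: 10:30–10:45, 12:45–13:00.
Total common minutes: 15 + 15 = 30.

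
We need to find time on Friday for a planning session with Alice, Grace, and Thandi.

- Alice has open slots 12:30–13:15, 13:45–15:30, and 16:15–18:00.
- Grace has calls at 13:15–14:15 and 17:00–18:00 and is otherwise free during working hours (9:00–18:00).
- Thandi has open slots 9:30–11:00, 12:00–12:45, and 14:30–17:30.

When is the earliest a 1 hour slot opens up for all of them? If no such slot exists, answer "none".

14:30

Grace free within 09:00–18:00: 09:00–13:15, 14:15–17:00.
Alice ∩ Grace: 12:30–13:15, 14:15–15:30, 16:15–17:00.
Alice ∩ Grace ∩ Thandi: 12:30–12:45, 14:30–15:30, 16:15–17:00.
Windows ≥ 60 min: 14:30–15:30.
Earliest such window starts at 14:30.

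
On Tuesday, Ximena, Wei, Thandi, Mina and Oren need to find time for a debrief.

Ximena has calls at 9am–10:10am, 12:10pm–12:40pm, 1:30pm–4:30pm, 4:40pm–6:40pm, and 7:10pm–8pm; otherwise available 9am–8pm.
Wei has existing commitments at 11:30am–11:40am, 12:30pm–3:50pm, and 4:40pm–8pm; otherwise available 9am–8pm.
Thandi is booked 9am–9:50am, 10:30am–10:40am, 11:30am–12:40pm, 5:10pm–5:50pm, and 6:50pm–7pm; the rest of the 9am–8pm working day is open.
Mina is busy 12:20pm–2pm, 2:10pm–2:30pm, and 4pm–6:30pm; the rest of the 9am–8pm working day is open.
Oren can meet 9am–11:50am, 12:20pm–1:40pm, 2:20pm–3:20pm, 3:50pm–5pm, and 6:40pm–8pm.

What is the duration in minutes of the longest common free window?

50 minutes

Ximena free within 09:00–20:00: 10:10–12:10, 12:40–13:30, 16:30–16:40, 18:40–19:10.
Wei free within 09:00–20:00: 09:00–11:30, 11:40–12:30, 15:50–16:40.
Thandi free within 09:00–20:00: 09:50–10:30, 10:40–11:30, 12:40–17:10, 17:50–18:50, 19:00–20:00.
Mina free within 09:00–20:00: 09:00–12:20, 14:00–14:10, 14:30–16:00, 18:30–20:00.
Ximena ∩ Wei: 10:10–11:30, 11:40–12:10, 16:30–16:40.
Ximena ∩ Wei ∩ Thandi: 10:10–10:30, 10:40–11:30, 16:30–16:40.
Ximena ∩ Wei ∩ Thandi ∩ Mina: 10:10–10:30, 10:40–11:30.
Ximena ∩ Wei ∩ Thandi ∩ Mina ∩ Oren: 10:10–10:30, 10:40–11:30.
Common window lengths: 20, 50 min; longest is 50.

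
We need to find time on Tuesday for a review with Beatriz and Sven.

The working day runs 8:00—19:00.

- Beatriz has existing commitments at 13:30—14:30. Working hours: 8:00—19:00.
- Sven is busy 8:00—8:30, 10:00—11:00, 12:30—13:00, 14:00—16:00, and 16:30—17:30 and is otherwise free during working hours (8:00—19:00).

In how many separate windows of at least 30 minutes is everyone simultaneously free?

5

Beatriz free within 08:00–19:00: 08:00–13:30, 14:30–19:00.
Sven free within 08:00–19:00: 08:30–10:00, 11:00–12:30, 13:00–14:00, 16:00–16:30, 17:30–19:00.
Beatriz ∩ Sven: 08:30–10:00, 11:00–12:30, 13:00–13:30, 16:00–16:30, 17:30–19:00.
Windows ≥ 30 min: 08:30–10:00, 11:00–12:30, 13:00–13:30, 16:00–16:30, 17:30–19:00.
That's 5 windows.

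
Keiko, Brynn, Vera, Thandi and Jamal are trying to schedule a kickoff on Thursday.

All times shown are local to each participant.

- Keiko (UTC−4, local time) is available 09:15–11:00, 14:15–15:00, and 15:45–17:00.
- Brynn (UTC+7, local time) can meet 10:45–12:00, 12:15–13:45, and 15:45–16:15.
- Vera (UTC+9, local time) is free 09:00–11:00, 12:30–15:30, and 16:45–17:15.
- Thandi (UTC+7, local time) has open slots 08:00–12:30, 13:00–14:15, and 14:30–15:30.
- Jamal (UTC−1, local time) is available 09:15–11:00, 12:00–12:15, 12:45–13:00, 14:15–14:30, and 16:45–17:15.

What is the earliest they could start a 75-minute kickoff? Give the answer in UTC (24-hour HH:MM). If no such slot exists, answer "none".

Keiko → UTC: 13:15–15:00, 18:15–19:00, 19:45–21:00.
Brynn → UTC: 03:45–05:00, 05:15–06:45, 08:45–09:15.
Vera → UTC: 00:00–02:00, 03:30–06:30, 07:45–08:15.
Thandi → UTC: 01:00–05:30, 06:00–07:15, 07:30–08:30.
Jamal → UTC: 10:15–12:00, 13:00–13:15, 13:45–14:00, 15:15–15:30, 17:45–18:15.
Keiko ∩ Brynn: (none).
Keiko ∩ Brynn ∩ Vera: (none).
Keiko ∩ Brynn ∩ Vera ∩ Thandi: (none).
Keiko ∩ Brynn ∩ Vera ∩ Thandi ∩ Jamal: (none).
Windows ≥ 75 min: (none).

none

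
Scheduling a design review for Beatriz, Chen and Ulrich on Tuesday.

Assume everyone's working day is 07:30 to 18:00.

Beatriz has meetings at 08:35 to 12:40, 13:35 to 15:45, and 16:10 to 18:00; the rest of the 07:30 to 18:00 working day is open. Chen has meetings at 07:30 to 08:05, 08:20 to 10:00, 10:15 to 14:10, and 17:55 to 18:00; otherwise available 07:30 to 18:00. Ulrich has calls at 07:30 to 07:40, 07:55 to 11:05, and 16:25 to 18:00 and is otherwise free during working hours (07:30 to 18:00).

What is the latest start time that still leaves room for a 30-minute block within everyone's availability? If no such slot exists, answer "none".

Beatriz free within 07:30–18:00: 07:30–08:35, 12:40–13:35, 15:45–16:10.
Chen free within 07:30–18:00: 08:05–08:20, 10:00–10:15, 14:10–17:55.
Ulrich free within 07:30–18:00: 07:40–07:55, 11:05–16:25.
Beatriz ∩ Chen: 08:05–08:20, 15:45–16:10.
Beatriz ∩ Chen ∩ Ulrich: 15:45–16:10.
Windows ≥ 30 min: (none).

none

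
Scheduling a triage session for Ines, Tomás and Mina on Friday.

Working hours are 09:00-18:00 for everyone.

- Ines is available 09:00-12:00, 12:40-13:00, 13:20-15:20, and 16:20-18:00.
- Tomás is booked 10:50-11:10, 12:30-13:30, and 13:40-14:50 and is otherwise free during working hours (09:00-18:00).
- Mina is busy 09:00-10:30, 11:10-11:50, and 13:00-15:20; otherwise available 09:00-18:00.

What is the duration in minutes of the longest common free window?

100 minutes

Tomás free within 09:00–18:00: 09:00–10:50, 11:10–12:30, 13:30–13:40, 14:50–18:00.
Mina free within 09:00–18:00: 10:30–11:10, 11:50–13:00, 15:20–18:00.
Ines ∩ Tomás: 09:00–10:50, 11:10–12:00, 13:30–13:40, 14:50–15:20, 16:20–18:00.
Ines ∩ Tomás ∩ Mina: 10:30–10:50, 11:50–12:00, 16:20–18:00.
Common window lengths: 20, 10, 100 min; longest is 100.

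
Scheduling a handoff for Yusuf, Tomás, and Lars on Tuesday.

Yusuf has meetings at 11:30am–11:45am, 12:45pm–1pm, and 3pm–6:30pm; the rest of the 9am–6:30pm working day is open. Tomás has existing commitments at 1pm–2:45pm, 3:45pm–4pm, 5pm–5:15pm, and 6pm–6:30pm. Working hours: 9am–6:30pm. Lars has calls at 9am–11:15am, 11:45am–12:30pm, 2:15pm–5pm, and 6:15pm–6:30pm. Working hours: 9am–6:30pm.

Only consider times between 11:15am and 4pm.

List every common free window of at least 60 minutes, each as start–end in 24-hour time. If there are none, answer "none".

none

Yusuf free within 09:00–18:30: 09:00–11:30, 11:45–12:45, 13:00–15:00.
Tomás free within 09:00–18:30: 09:00–13:00, 14:45–15:45, 16:00–17:00, 17:15–18:00.
Lars free within 09:00–18:30: 11:15–11:45, 12:30–14:15, 17:00–18:15.
Yusuf ∩ Tomás: 09:00–11:30, 11:45–12:45, 14:45–15:00.
Yusuf ∩ Tomás ∩ Lars: 11:15–11:30, 12:30–12:45.
Restricted to 11:15–16:00: 11:15–11:30, 12:30–12:45.
Windows ≥ 60 min: (none).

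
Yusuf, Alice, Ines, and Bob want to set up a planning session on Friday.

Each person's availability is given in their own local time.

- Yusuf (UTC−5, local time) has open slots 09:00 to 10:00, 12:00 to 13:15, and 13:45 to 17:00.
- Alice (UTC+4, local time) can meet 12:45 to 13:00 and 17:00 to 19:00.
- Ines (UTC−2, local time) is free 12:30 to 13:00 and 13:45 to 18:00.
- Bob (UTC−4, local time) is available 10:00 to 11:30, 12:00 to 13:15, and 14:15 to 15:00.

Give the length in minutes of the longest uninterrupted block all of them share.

Yusuf → UTC: 14:00–15:00, 17:00–18:15, 18:45–22:00.
Alice → UTC: 08:45–09:00, 13:00–15:00.
Ines → UTC: 14:30–15:00, 15:45–20:00.
Bob → UTC: 14:00–15:30, 16:00–17:15, 18:15–19:00.
Yusuf ∩ Alice: 14:00–15:00.
Yusuf ∩ Alice ∩ Ines: 14:30–15:00.
Yusuf ∩ Alice ∩ Ines ∩ Bob: 14:30–15:00.
Single common window of 30 minutes.

30 minutes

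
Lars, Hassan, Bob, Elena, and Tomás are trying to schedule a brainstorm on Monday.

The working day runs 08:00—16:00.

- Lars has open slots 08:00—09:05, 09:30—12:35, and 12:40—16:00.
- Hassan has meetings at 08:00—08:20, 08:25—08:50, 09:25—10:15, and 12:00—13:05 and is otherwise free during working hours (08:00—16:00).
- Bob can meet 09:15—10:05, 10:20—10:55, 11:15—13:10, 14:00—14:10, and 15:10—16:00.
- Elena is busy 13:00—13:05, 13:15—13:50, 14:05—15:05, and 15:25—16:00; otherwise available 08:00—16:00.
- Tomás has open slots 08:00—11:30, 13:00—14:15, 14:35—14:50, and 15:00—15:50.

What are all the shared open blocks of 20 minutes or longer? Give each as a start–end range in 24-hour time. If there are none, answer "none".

10:20–10:55

Hassan free within 08:00–16:00: 08:20–08:25, 08:50–09:25, 10:15–12:00, 13:05–16:00.
Elena free within 08:00–16:00: 08:00–13:00, 13:05–13:15, 13:50–14:05, 15:05–15:25.
Lars ∩ Hassan: 08:20–08:25, 08:50–09:05, 10:15–12:00, 13:05–16:00.
Lars ∩ Hassan ∩ Bob: 10:20–10:55, 11:15–12:00, 13:05–13:10, 14:00–14:10, 15:10–16:00.
Lars ∩ Hassan ∩ Bob ∩ Elena: 10:20–10:55, 11:15–12:00, 13:05–13:10, 14:00–14:05, 15:10–15:25.
Lars ∩ Hassan ∩ Bob ∩ Elena ∩ Tomás: 10:20–10:55, 11:15–11:30, 13:05–13:10, 14:00–14:05, 15:10–15:25.
Windows ≥ 20 min: 10:20–10:55.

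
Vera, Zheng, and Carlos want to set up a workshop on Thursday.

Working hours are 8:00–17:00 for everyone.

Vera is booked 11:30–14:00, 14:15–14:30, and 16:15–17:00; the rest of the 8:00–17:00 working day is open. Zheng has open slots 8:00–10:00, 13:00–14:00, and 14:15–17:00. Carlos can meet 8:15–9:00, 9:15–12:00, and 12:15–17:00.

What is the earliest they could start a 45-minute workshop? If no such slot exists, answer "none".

Vera free within 08:00–17:00: 08:00–11:30, 14:00–14:15, 14:30–16:15.
Vera ∩ Zheng: 08:00–10:00, 14:30–16:15.
Vera ∩ Zheng ∩ Carlos: 08:15–09:00, 09:15–10:00, 14:30–16:15.
Windows ≥ 45 min: 08:15–09:00, 09:15–10:00, 14:30–16:15.
Earliest such window starts at 08:15.

08:15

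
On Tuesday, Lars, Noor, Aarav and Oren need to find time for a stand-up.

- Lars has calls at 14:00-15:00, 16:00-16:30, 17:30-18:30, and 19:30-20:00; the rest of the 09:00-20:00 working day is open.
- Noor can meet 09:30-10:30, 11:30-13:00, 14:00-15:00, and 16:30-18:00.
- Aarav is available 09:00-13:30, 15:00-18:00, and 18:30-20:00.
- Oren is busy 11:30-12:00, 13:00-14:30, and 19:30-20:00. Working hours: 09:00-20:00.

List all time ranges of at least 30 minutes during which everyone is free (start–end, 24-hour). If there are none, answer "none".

Lars free within 09:00–20:00: 09:00–14:00, 15:00–16:00, 16:30–17:30, 18:30–19:30.
Oren free within 09:00–20:00: 09:00–11:30, 12:00–13:00, 14:30–19:30.
Lars ∩ Noor: 09:30–10:30, 11:30–13:00, 16:30–17:30.
Lars ∩ Noor ∩ Aarav: 09:30–10:30, 11:30–13:00, 16:30–17:30.
Lars ∩ Noor ∩ Aarav ∩ Oren: 09:30–10:30, 12:00–13:00, 16:30–17:30.
Windows ≥ 30 min: 09:30–10:30, 12:00–13:00, 16:30–17:30.

09:30–10:30, 12:00–13:00, 16:30–17:30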